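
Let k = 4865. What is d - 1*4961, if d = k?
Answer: -96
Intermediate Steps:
d = 4865
d - 1*4961 = 4865 - 1*4961 = 4865 - 4961 = -96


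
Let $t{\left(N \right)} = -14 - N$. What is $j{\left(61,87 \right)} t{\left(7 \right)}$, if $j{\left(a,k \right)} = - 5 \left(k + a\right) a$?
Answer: $947940$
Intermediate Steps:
$j{\left(a,k \right)} = a \left(- 5 a - 5 k\right)$ ($j{\left(a,k \right)} = - 5 \left(a + k\right) a = \left(- 5 a - 5 k\right) a = a \left(- 5 a - 5 k\right)$)
$j{\left(61,87 \right)} t{\left(7 \right)} = \left(-5\right) 61 \left(61 + 87\right) \left(-14 - 7\right) = \left(-5\right) 61 \cdot 148 \left(-14 - 7\right) = \left(-45140\right) \left(-21\right) = 947940$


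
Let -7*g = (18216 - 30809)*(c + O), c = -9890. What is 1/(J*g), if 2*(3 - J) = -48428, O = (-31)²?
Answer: -1/389004233807 ≈ -2.5707e-12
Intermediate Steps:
O = 961
J = 24217 (J = 3 - ½*(-48428) = 3 + 24214 = 24217)
g = -16063271 (g = -(18216 - 30809)*(-9890 + 961)/7 = -(-1799)*(-8929) = -⅐*112442897 = -16063271)
1/(J*g) = 1/(24217*(-16063271)) = (1/24217)*(-1/16063271) = -1/389004233807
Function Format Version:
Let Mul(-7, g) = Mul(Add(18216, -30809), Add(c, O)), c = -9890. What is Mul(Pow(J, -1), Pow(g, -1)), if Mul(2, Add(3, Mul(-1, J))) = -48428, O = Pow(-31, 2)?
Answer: Rational(-1, 389004233807) ≈ -2.5707e-12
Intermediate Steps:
O = 961
J = 24217 (J = Add(3, Mul(Rational(-1, 2), -48428)) = Add(3, 24214) = 24217)
g = -16063271 (g = Mul(Rational(-1, 7), Mul(Add(18216, -30809), Add(-9890, 961))) = Mul(Rational(-1, 7), Mul(-12593, -8929)) = Mul(Rational(-1, 7), 112442897) = -16063271)
Mul(Pow(J, -1), Pow(g, -1)) = Mul(Pow(24217, -1), Pow(-16063271, -1)) = Mul(Rational(1, 24217), Rational(-1, 16063271)) = Rational(-1, 389004233807)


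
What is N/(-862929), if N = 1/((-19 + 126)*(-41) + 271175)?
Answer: -1/230219102052 ≈ -4.3437e-12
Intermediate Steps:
N = 1/266788 (N = 1/(107*(-41) + 271175) = 1/(-4387 + 271175) = 1/266788 ≈ 3.7483e-6)
N/(-862929) = (1/266788)/(-862929) = (1/266788)*(-1/862929) = -1/230219102052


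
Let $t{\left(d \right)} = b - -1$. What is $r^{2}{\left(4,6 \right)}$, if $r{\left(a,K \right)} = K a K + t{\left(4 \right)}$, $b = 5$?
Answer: $22500$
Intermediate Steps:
$t{\left(d \right)} = 6$ ($t{\left(d \right)} = 5 - -1 = 5 + 1 = 6$)
$r{\left(a,K \right)} = 6 + a K^{2}$ ($r{\left(a,K \right)} = K a K + 6 = a K^{2} + 6 = 6 + a K^{2}$)
$r^{2}{\left(4,6 \right)} = \left(6 + 4 \cdot 6^{2}\right)^{2} = \left(6 + 4 \cdot 36\right)^{2} = \left(6 + 144\right)^{2} = 150^{2} = 22500$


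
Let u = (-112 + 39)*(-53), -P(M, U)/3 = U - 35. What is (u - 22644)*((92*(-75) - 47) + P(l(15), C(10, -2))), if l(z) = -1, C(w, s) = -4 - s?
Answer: 128345900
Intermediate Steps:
P(M, U) = 105 - 3*U (P(M, U) = -3*(U - 35) = -3*(-35 + U) = 105 - 3*U)
u = 3869 (u = -73*(-53) = 3869)
(u - 22644)*((92*(-75) - 47) + P(l(15), C(10, -2))) = (3869 - 22644)*((92*(-75) - 47) + (105 - 3*(-4 - 1*(-2)))) = -18775*((-6900 - 47) + (105 - 3*(-4 + 2))) = -18775*(-6947 + (105 - 3*(-2))) = -18775*(-6947 + (105 + 6)) = -18775*(-6947 + 111) = -18775*(-6836) = 128345900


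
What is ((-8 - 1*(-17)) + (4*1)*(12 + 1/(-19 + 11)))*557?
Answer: 62941/2 ≈ 31471.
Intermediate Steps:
((-8 - 1*(-17)) + (4*1)*(12 + 1/(-19 + 11)))*557 = ((-8 + 17) + 4*(12 + 1/(-8)))*557 = (9 + 4*(12 - ⅛))*557 = (9 + 4*(95/8))*557 = (9 + 95/2)*557 = (113/2)*557 = 62941/2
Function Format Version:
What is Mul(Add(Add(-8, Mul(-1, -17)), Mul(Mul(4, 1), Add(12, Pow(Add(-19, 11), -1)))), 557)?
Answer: Rational(62941, 2) ≈ 31471.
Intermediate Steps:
Mul(Add(Add(-8, Mul(-1, -17)), Mul(Mul(4, 1), Add(12, Pow(Add(-19, 11), -1)))), 557) = Mul(Add(Add(-8, 17), Mul(4, Add(12, Pow(-8, -1)))), 557) = Mul(Add(9, Mul(4, Add(12, Rational(-1, 8)))), 557) = Mul(Add(9, Mul(4, Rational(95, 8))), 557) = Mul(Add(9, Rational(95, 2)), 557) = Mul(Rational(113, 2), 557) = Rational(62941, 2)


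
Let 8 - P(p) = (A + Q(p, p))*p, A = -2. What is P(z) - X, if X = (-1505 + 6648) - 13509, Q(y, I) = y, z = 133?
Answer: -9049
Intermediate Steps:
P(p) = 8 - p*(-2 + p) (P(p) = 8 - (-2 + p)*p = 8 - p*(-2 + p))
X = -8366 (X = 5143 - 13509 = -8366)
P(z) - X = (8 - 1*133² + 2*133) - 1*(-8366) = (8 - 1*17689 + 266) + 8366 = (8 - 17689 + 266) + 8366 = -17415 + 8366 = -9049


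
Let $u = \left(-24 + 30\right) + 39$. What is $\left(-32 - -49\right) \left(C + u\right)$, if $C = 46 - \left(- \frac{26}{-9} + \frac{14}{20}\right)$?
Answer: $\frac{133739}{90} \approx 1486.0$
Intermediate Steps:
$u = 45$ ($u = 6 + 39 = 45$)
$C = \frac{3817}{90}$ ($C = 46 - \left(\left(-26\right) \left(- \frac{1}{9}\right) + 14 \cdot \frac{1}{20}\right) = 46 - \left(\frac{26}{9} + \frac{7}{10}\right) = 46 - \frac{323}{90} = \frac{3817}{90} \approx 42.411$)
$\left(-32 - -49\right) \left(C + u\right) = \left(-32 - -49\right) \left(\frac{3817}{90} + 45\right) = \left(-32 + 49\right) \frac{7867}{90} = 17 \cdot \frac{7867}{90} = \frac{133739}{90}$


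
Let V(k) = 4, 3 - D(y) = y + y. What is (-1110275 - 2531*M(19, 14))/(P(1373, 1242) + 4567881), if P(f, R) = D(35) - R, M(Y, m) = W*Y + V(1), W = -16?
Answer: -350975/4566572 ≈ -0.076857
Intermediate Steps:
D(y) = 3 - 2*y (D(y) = 3 - (y + y) = 3 - 2*y)
M(Y, m) = 4 - 16*Y (M(Y, m) = -16*Y + 4 = 4 - 16*Y)
P(f, R) = -67 - R (P(f, R) = (3 - 2*35) - R = (3 - 70) - R = -67 - R)
(-1110275 - 2531*M(19, 14))/(P(1373, 1242) + 4567881) = (-1110275 - 2531*(4 - 16*19))/((-67 - 1*1242) + 4567881) = (-1110275 - 2531*(4 - 304))/((-67 - 1242) + 4567881) = (-1110275 - 2531*(-300))/(-1309 + 4567881) = (-1110275 + 759300)/4566572 = -350975*1/4566572 = -350975/4566572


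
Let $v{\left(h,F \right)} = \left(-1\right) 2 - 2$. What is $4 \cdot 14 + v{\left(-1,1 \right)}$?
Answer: $52$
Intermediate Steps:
$v{\left(h,F \right)} = -4$ ($v{\left(h,F \right)} = -2 - 2 = -4$)
$4 \cdot 14 + v{\left(-1,1 \right)} = 4 \cdot 14 - 4 = 56 - 4 = 52$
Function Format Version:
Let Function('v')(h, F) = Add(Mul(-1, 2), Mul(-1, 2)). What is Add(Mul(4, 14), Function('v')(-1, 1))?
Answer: 52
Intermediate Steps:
Function('v')(h, F) = -4 (Function('v')(h, F) = Add(-2, -2) = -4)
Add(Mul(4, 14), Function('v')(-1, 1)) = Add(Mul(4, 14), -4) = Add(56, -4) = 52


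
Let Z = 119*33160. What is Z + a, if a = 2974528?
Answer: 6920568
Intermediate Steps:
Z = 3946040
Z + a = 3946040 + 2974528 = 6920568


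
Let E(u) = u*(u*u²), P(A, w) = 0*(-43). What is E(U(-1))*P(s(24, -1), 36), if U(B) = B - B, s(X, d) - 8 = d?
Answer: 0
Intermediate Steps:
s(X, d) = 8 + d
P(A, w) = 0
U(B) = 0
E(u) = u⁴ (E(u) = u*u³ = u⁴)
E(U(-1))*P(s(24, -1), 36) = 0⁴*0 = 0*0 = 0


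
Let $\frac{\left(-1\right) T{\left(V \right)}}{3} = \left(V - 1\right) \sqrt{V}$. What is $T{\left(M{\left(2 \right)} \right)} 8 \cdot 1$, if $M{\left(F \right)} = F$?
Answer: $- 24 \sqrt{2} \approx -33.941$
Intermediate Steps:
$T{\left(V \right)} = - 3 \sqrt{V} \left(-1 + V\right)$ ($T{\left(V \right)} = - 3 \left(V - 1\right) \sqrt{V} = - 3 \left(-1 + V\right) \sqrt{V} = - 3 \sqrt{V} \left(-1 + V\right)$)
$T{\left(M{\left(2 \right)} \right)} 8 \cdot 1 = 3 \sqrt{2} \left(1 - 2\right) 8 \cdot 1 = 3 \sqrt{2} \left(-1\right) 8 \cdot 1 = - 3 \sqrt{2} \cdot 8 \cdot 1 = - 24 \sqrt{2} \cdot 1 = - 24 \sqrt{2}$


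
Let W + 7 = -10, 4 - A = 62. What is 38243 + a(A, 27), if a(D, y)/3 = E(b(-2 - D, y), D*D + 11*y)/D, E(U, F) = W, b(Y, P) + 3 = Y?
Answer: 2218145/58 ≈ 38244.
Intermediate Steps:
A = -58 (A = 4 - 1*62 = 4 - 62 = -58)
W = -17 (W = -7 - 10 = -17)
b(Y, P) = -3 + Y
E(U, F) = -17
a(D, y) = -51/D (a(D, y) = 3*(-17/D) = -51/D)
38243 + a(A, 27) = 38243 - 51/(-58) = 38243 - 51*(-1/58) = 38243 + 51/58 = 2218145/58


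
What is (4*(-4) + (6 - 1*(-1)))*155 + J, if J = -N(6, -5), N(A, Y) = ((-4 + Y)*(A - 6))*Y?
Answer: -1395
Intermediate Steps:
N(A, Y) = Y*(-6 + A)*(-4 + Y) (N(A, Y) = ((-4 + Y)*(-6 + A))*Y = ((-6 + A)*(-4 + Y))*Y = Y*(-6 + A)*(-4 + Y))
J = 0 (J = -(-5)*(24 - 6*(-5) - 4*6 + 6*(-5)) = -(-5)*(24 + 30 - 24 - 30) = -(-5)*0 = -1*0 = 0)
(4*(-4) + (6 - 1*(-1)))*155 + J = (4*(-4) + (6 - 1*(-1)))*155 + 0 = (-16 + (6 + 1))*155 + 0 = (-16 + 7)*155 + 0 = -9*155 + 0 = -1395 + 0 = -1395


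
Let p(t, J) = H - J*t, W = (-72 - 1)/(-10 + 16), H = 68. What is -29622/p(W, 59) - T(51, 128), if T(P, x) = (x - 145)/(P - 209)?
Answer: -28161811/744970 ≈ -37.803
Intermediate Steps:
W = -73/6 ≈ -12.167
p(t, J) = 68 - J*t
T(P, x) = (-145 + x)/(-209 + P)
-29622/p(W, 59) - T(51, 128) = -29622/(68 - 1*59*(-73/6)) - (-145 + 128)/(-209 + 51) = -29622/(68 + 4307/6) - (-17)/(-158) = -29622/4715/6 - (-1)*(-17)/158 = -29622*6/4715 - 1*17/158 = -177732/4715 - 17/158 = -28161811/744970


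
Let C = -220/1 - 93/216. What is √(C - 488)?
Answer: I*√102014/12 ≈ 26.616*I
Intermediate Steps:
C = -15871/72 (C = -220*1 - 93*1/216 = -220 - 31/72 = -15871/72 ≈ -220.43)
√(C - 488) = √(-15871/72 - 488) = √(-51007/72) = I*√102014/12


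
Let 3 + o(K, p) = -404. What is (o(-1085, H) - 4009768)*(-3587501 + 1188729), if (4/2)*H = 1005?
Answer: 9619495505100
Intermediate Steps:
H = 1005/2 (H = (½)*1005 = 1005/2 ≈ 502.50)
o(K, p) = -407 (o(K, p) = -3 - 404 = -407)
(o(-1085, H) - 4009768)*(-3587501 + 1188729) = (-407 - 4009768)*(-3587501 + 1188729) = -4010175*(-2398772) = 9619495505100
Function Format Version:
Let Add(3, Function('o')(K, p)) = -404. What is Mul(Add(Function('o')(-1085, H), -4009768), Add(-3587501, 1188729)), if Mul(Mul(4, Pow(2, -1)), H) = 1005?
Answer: 9619495505100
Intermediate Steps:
H = Rational(1005, 2) (H = Mul(Rational(1, 2), 1005) = Rational(1005, 2) ≈ 502.50)
Function('o')(K, p) = -407 (Function('o')(K, p) = Add(-3, -404) = -407)
Mul(Add(Function('o')(-1085, H), -4009768), Add(-3587501, 1188729)) = Mul(Add(-407, -4009768), Add(-3587501, 1188729)) = Mul(-4010175, -2398772) = 9619495505100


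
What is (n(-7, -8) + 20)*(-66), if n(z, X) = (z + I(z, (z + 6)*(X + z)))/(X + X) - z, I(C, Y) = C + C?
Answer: -14949/8 ≈ -1868.6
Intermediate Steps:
I(C, Y) = 2*C
n(z, X) = -z + 3*z/(2*X) (n(z, X) = (z + 2*z)/(X + X) - z = (3*z)/((2*X)) - z = (3*z)*(1/(2*X)) - z = 3*z/(2*X) - z = -z + 3*z/(2*X))
(n(-7, -8) + 20)*(-66) = ((-1*(-7) + (3/2)*(-7)/(-8)) + 20)*(-66) = ((7 + (3/2)*(-7)*(-1/8)) + 20)*(-66) = ((7 + 21/16) + 20)*(-66) = (133/16 + 20)*(-66) = (453/16)*(-66) = -14949/8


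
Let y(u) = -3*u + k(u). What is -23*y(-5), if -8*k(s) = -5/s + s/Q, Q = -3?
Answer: -1012/3 ≈ -337.33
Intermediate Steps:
k(s) = s/24 + 5/(8*s) (k(s) = -(-5/s + s/(-3))/8 = -(-5/s + s*(-⅓))/8 = -(-5/s - s/3)/8 = s/24 + 5/(8*s))
y(u) = -3*u + (15 + u²)/(24*u)
-23*y(-5) = -23*(15 - 71*(-5)²)/(24*(-5)) = -23*(-1)*(15 - 71*25)/(24*5) = -23*(-1)*(15 - 1775)/(24*5) = -23*(-1)*(-1760)/(24*5) = -23*44/3 = -1012/3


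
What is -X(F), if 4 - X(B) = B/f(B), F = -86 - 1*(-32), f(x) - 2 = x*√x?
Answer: -157495/39367 - 2187*I*√6/39367 ≈ -4.0007 - 0.13608*I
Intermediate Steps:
f(x) = 2 + x^(3/2) (f(x) = 2 + x*√x = 2 + x^(3/2))
F = -54 (F = -86 + 32 = -54)
X(B) = 4 - B/(2 + B^(3/2))
-X(F) = -(4 - 1*(-54)/(2 + (-54)^(3/2))) = -(4 - 1*(-54)/(2 - 162*I*√6)) = -(4 + 54/(2 - 162*I*√6)) = -4 - 54/(2 - 162*I*√6)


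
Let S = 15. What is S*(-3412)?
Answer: -51180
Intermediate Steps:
S*(-3412) = 15*(-3412) = -51180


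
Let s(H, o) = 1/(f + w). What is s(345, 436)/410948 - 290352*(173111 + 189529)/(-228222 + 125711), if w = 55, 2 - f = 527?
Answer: 884214069408917143/860849760920 ≈ 1.0271e+6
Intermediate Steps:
f = -525 (f = 2 - 1*527 = 2 - 527 = -525)
s(H, o) = -1/470 (s(H, o) = 1/(-525 + 55) = 1/(-470) = -1/470)
s(345, 436)/410948 - 290352*(173111 + 189529)/(-228222 + 125711) = -1/470/410948 - 290352*(173111 + 189529)/(-228222 + 125711) = -1/470*1/410948 - 290352/((-102511/362640)) = -1/193145560 - 290352/((-102511*1/362640)) = -1/193145560 - 290352/(-102511/362640) = -1/193145560 - 290352*(-362640/102511) = -1/193145560 + 4577967360/4457 = 884214069408917143/860849760920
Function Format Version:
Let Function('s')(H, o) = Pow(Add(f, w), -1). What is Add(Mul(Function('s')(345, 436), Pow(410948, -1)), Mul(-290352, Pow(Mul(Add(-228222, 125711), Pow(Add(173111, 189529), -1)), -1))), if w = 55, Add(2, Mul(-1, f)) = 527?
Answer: Rational(884214069408917143, 860849760920) ≈ 1.0271e+6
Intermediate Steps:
f = -525 (f = Add(2, Mul(-1, 527)) = Add(2, -527) = -525)
Function('s')(H, o) = Rational(-1, 470) (Function('s')(H, o) = Pow(Add(-525, 55), -1) = Pow(-470, -1) = Rational(-1, 470))
Add(Mul(Function('s')(345, 436), Pow(410948, -1)), Mul(-290352, Pow(Mul(Add(-228222, 125711), Pow(Add(173111, 189529), -1)), -1))) = Add(Mul(Rational(-1, 470), Pow(410948, -1)), Mul(-290352, Pow(Mul(Add(-228222, 125711), Pow(Add(173111, 189529), -1)), -1))) = Add(Mul(Rational(-1, 470), Rational(1, 410948)), Mul(-290352, Pow(Mul(-102511, Pow(362640, -1)), -1))) = Add(Rational(-1, 193145560), Mul(-290352, Pow(Mul(-102511, Rational(1, 362640)), -1))) = Add(Rational(-1, 193145560), Mul(-290352, Pow(Rational(-102511, 362640), -1))) = Add(Rational(-1, 193145560), Mul(-290352, Rational(-362640, 102511))) = Add(Rational(-1, 193145560), Rational(4577967360, 4457)) = Rational(884214069408917143, 860849760920)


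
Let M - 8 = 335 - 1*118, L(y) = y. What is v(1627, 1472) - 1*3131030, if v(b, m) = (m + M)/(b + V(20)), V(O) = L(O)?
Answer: -5156804713/1647 ≈ -3.1310e+6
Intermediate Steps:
V(O) = O
M = 225 (M = 8 + (335 - 1*118) = 8 + (335 - 118) = 8 + 217 = 225)
v(b, m) = (225 + m)/(20 + b) (v(b, m) = (m + 225)/(b + 20) = (225 + m)/(20 + b))
v(1627, 1472) - 1*3131030 = (225 + 1472)/(20 + 1627) - 1*3131030 = 1697/1647 - 3131030 = -5156804713/1647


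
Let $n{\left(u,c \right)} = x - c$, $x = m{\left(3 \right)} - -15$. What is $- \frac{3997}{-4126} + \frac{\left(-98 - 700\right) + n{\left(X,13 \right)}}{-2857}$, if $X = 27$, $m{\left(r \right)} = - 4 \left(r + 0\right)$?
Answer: $\frac{14753237}{11787982} \approx 1.2515$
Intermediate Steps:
$m{\left(r \right)} = - 4 r$
$x = 3$ ($x = \left(-4\right) 3 - -15 = -12 + 15 = 3$)
$n{\left(u,c \right)} = 3 - c$
$- \frac{3997}{-4126} + \frac{\left(-98 - 700\right) + n{\left(X,13 \right)}}{-2857} = - \frac{3997}{-4126} + \frac{\left(-98 - 700\right) + \left(3 - 13\right)}{-2857} = \left(-3997\right) \left(- \frac{1}{4126}\right) + \left(-798 + \left(3 - 13\right)\right) \left(- \frac{1}{2857}\right) = \frac{3997}{4126} + \left(-798 - 10\right) \left(- \frac{1}{2857}\right) = \frac{3997}{4126} - - \frac{808}{2857} = \frac{3997}{4126} + \frac{808}{2857} = \frac{14753237}{11787982}$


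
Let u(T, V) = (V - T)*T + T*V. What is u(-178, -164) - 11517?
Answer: 15183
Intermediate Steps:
u(T, V) = T*V + T*(V - T) (u(T, V) = T*(V - T) + T*V = T*V + T*(V - T))
u(-178, -164) - 11517 = -178*(-1*(-178) + 2*(-164)) - 11517 = -178*(178 - 328) - 11517 = -178*(-150) - 11517 = 26700 - 11517 = 15183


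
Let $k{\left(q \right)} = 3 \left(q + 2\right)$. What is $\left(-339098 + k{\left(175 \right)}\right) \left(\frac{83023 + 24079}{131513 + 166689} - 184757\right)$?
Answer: $\frac{9326640543974702}{149101} \approx 6.2552 \cdot 10^{10}$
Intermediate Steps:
$k{\left(q \right)} = 6 + 3 q$ ($k{\left(q \right)} = 3 \left(2 + q\right) = 6 + 3 q$)
$\left(-339098 + k{\left(175 \right)}\right) \left(\frac{83023 + 24079}{131513 + 166689} - 184757\right) = \left(-339098 + \left(6 + 3 \cdot 175\right)\right) \left(\frac{83023 + 24079}{131513 + 166689} - 184757\right) = \left(-339098 + \left(6 + 525\right)\right) \left(\frac{107102}{298202} - 184757\right) = \left(-339098 + 531\right) \left(107102 \cdot \frac{1}{298202} - 184757\right) = - 338567 \left(\frac{53551}{149101} - 184757\right) = \left(-338567\right) \left(- \frac{27547399906}{149101}\right) = \frac{9326640543974702}{149101}$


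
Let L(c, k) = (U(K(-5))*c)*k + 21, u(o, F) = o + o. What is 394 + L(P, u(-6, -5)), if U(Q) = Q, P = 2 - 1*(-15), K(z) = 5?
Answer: -605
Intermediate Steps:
P = 17 (P = 2 + 15 = 17)
u(o, F) = 2*o
L(c, k) = 21 + 5*c*k (L(c, k) = (5*c)*k + 21 = 5*c*k + 21 = 21 + 5*c*k)
394 + L(P, u(-6, -5)) = 394 + (21 + 5*17*(2*(-6))) = 394 + (21 + 5*17*(-12)) = 394 + (21 - 1020) = 394 - 999 = -605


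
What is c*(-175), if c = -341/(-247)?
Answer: -59675/247 ≈ -241.60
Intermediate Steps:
c = 341/247 (c = -341*(-1/247) = 341/247 ≈ 1.3806)
c*(-175) = (341/247)*(-175) = -59675/247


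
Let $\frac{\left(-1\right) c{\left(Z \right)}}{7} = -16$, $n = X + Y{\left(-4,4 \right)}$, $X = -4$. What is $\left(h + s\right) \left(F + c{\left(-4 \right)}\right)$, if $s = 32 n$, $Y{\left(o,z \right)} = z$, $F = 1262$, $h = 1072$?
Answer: $1472928$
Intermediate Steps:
$n = 0$ ($n = -4 + 4 = 0$)
$c{\left(Z \right)} = 112$ ($c{\left(Z \right)} = \left(-7\right) \left(-16\right) = 112$)
$s = 0$ ($s = 32 \cdot 0 = 0$)
$\left(h + s\right) \left(F + c{\left(-4 \right)}\right) = \left(1072 + 0\right) \left(1262 + 112\right) = 1072 \cdot 1374 = 1472928$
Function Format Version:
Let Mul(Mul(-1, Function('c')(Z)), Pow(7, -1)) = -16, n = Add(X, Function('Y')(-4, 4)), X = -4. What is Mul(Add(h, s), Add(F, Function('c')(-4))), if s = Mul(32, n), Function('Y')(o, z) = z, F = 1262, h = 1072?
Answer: 1472928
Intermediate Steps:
n = 0 (n = Add(-4, 4) = 0)
Function('c')(Z) = 112 (Function('c')(Z) = Mul(-7, -16) = 112)
s = 0 (s = Mul(32, 0) = 0)
Mul(Add(h, s), Add(F, Function('c')(-4))) = Mul(Add(1072, 0), Add(1262, 112)) = Mul(1072, 1374) = 1472928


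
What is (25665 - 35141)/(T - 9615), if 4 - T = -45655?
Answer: -2369/9011 ≈ -0.26290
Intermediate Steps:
T = 45659 (T = 4 - 1*(-45655) = 4 + 45655 = 45659)
(25665 - 35141)/(T - 9615) = (25665 - 35141)/(45659 - 9615) = -9476/36044 = -9476*1/36044 = -2369/9011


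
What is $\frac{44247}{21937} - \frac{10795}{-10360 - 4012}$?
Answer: $\frac{872727799}{315278564} \approx 2.7681$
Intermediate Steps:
$\frac{44247}{21937} - \frac{10795}{-10360 - 4012} = 44247 \cdot \frac{1}{21937} - \frac{10795}{-14372} = \frac{44247}{21937} - - \frac{10795}{14372} = \frac{44247}{21937} + \frac{10795}{14372} = \frac{872727799}{315278564}$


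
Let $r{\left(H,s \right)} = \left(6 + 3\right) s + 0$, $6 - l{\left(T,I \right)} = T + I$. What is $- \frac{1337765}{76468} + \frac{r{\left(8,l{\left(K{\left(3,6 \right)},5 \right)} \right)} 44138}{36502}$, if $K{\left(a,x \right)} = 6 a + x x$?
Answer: $- \frac{829387532299}{1395617468} \approx -594.28$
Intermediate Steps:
$K{\left(a,x \right)} = x^{2} + 6 a$ ($K{\left(a,x \right)} = 6 a + x^{2} = x^{2} + 6 a$)
$l{\left(T,I \right)} = 6 - I - T$ ($l{\left(T,I \right)} = 6 - \left(T + I\right) = 6 - \left(I + T\right) = 6 - I - T$)
$r{\left(H,s \right)} = 9 s$ ($r{\left(H,s \right)} = 9 s + 0 = 9 s$)
$- \frac{1337765}{76468} + \frac{r{\left(8,l{\left(K{\left(3,6 \right)},5 \right)} \right)} 44138}{36502} = - \frac{1337765}{76468} + \frac{9 \left(6 - 5 - \left(6^{2} + 6 \cdot 3\right)\right) 44138}{36502} = \left(-1337765\right) \frac{1}{76468} + 9 \left(6 - 5 - \left(36 + 18\right)\right) 44138 \cdot \frac{1}{36502} = - \frac{1337765}{76468} + 9 \left(6 - 5 - 54\right) 44138 \cdot \frac{1}{36502} = - \frac{1337765}{76468} + 9 \left(-53\right) 44138 \cdot \frac{1}{36502} = - \frac{1337765}{76468} + \left(-477\right) 44138 \cdot \frac{1}{36502} = - \frac{1337765}{76468} - \frac{10526913}{18251} = - \frac{829387532299}{1395617468}$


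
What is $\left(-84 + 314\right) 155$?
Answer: $35650$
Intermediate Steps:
$\left(-84 + 314\right) 155 = 230 \cdot 155 = 35650$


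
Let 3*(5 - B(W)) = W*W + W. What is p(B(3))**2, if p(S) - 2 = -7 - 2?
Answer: 49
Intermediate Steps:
B(W) = 5 - W/3 - W**2/3 (B(W) = 5 - (W*W + W)/3 = 5 - (W**2 + W)/3 = 5 - (W + W**2)/3 = 5 + (-W/3 - W**2/3) = 5 - W/3 - W**2/3)
p(S) = -7 (p(S) = 2 + (-7 - 2) = 2 - 9 = -7)
p(B(3))**2 = (-7)**2 = 49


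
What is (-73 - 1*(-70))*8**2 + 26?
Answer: -166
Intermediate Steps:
(-73 - 1*(-70))*8**2 + 26 = (-73 + 70)*64 + 26 = -3*64 + 26 = -192 + 26 = -166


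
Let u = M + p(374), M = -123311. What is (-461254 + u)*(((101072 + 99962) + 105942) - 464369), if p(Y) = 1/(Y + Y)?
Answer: 68820816248267/748 ≈ 9.2006e+10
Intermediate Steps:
p(Y) = 1/(2*Y)
u = -92236627/748 (u = -123311 + (½)/374 = -123311 + (½)*(1/374) = -123311 + 1/748 = -92236627/748 ≈ -1.2331e+5)
(-461254 + u)*(((101072 + 99962) + 105942) - 464369) = (-461254 - 92236627/748)*(((101072 + 99962) + 105942) - 464369) = -437254619*((201034 + 105942) - 464369)/748 = -437254619*(306976 - 464369)/748 = -437254619/748*(-157393) = 68820816248267/748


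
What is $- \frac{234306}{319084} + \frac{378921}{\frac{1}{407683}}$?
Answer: $\frac{24645992327043153}{159542} \approx 1.5448 \cdot 10^{11}$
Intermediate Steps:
$- \frac{234306}{319084} + \frac{378921}{\frac{1}{407683}} = \left(-234306\right) \frac{1}{319084} + 378921 \frac{1}{\frac{1}{407683}} = - \frac{117153}{159542} + 378921 \cdot 407683 = - \frac{117153}{159542} + 154479650043 = \frac{24645992327043153}{159542}$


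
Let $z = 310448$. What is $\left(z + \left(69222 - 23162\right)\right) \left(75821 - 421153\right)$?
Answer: $-123113620656$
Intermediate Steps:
$\left(z + \left(69222 - 23162\right)\right) \left(75821 - 421153\right) = \left(310448 + \left(69222 - 23162\right)\right) \left(75821 - 421153\right) = \left(310448 + 46060\right) \left(-345332\right) = 356508 \left(-345332\right) = -123113620656$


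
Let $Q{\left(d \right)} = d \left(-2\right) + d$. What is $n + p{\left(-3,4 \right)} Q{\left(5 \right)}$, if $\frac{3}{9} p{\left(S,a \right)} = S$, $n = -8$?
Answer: $37$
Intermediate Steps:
$p{\left(S,a \right)} = 3 S$
$Q{\left(d \right)} = - d$ ($Q{\left(d \right)} = - 2 d + d = - d$)
$n + p{\left(-3,4 \right)} Q{\left(5 \right)} = -8 + 3 \left(-3\right) \left(\left(-1\right) 5\right) = -8 - -45 = -8 + 45 = 37$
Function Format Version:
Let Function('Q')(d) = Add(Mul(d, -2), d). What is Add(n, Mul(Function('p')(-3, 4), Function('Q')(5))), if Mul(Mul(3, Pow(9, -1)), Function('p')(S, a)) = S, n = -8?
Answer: 37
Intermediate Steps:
Function('p')(S, a) = Mul(3, S)
Function('Q')(d) = Mul(-1, d) (Function('Q')(d) = Add(Mul(-2, d), d) = Mul(-1, d))
Add(n, Mul(Function('p')(-3, 4), Function('Q')(5))) = Add(-8, Mul(Mul(3, -3), Mul(-1, 5))) = Add(-8, Mul(-9, -5)) = Add(-8, 45) = 37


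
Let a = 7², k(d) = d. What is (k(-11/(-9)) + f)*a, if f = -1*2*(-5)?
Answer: 4949/9 ≈ 549.89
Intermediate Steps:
f = 10 (f = -2*(-5) = 10)
a = 49
(k(-11/(-9)) + f)*a = (-11/(-9) + 10)*49 = (-11*(-⅑) + 10)*49 = (11/9 + 10)*49 = (101/9)*49 = 4949/9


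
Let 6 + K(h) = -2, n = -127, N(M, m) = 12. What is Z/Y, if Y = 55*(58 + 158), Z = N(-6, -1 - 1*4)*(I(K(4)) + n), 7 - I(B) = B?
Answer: -56/495 ≈ -0.11313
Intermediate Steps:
K(h) = -8 (K(h) = -6 - 2 = -8)
I(B) = 7 - B
Z = -1344 (Z = 12*((7 - 1*(-8)) - 127) = 12*((7 + 8) - 127) = 12*(15 - 127) = 12*(-112) = -1344)
Y = 11880 (Y = 55*216 = 11880)
Z/Y = -1344/11880 = -1344*1/11880 = -56/495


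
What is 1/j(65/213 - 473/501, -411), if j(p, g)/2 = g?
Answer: -1/822 ≈ -0.0012165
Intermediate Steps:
j(p, g) = 2*g
1/j(65/213 - 473/501, -411) = 1/(2*(-411)) = 1/(-822) = -1/822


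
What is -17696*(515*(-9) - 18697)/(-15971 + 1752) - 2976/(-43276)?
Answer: -144095850872/4962431 ≈ -29037.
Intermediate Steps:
-17696*(515*(-9) - 18697)/(-15971 + 1752) - 2976/(-43276) = -17696/((-14219/(-4635 - 18697))) - 2976*(-1/43276) = -17696/((-14219/(-23332))) + 24/349 = -17696/((-14219*(-1/23332))) + 24/349 = -17696/14219/23332 + 24/349 = -17696*23332/14219 + 24/349 = -412883072/14219 + 24/349 = -144095850872/4962431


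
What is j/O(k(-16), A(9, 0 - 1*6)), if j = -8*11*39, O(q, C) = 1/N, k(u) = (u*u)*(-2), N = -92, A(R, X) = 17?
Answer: 315744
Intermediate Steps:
k(u) = -2*u² (k(u) = u²*(-2) = -2*u²)
O(q, C) = -1/92 (O(q, C) = 1/(-92) = -1/92)
j = -3432 (j = -88*39 = -3432)
j/O(k(-16), A(9, 0 - 1*6)) = -3432/(-1/92) = -3432*(-92) = 315744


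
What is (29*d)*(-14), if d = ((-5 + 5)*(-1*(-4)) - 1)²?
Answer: -406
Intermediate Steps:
d = 1 (d = (0*4 - 1)² = (0 - 1)² = (-1)² = 1)
(29*d)*(-14) = (29*1)*(-14) = 29*(-14) = -406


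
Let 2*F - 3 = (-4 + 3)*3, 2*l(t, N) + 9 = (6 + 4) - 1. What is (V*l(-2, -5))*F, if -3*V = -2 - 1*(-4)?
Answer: 0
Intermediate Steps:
l(t, N) = 0 (l(t, N) = -9/2 + ((6 + 4) - 1)/2 = -9/2 + (10 - 1)/2 = -9/2 + (½)*9 = -9/2 + 9/2 = 0)
F = 0 (F = 3/2 + ((-4 + 3)*3)/2 = 3/2 + (-1*3)/2 = 3/2 + (½)*(-3) = 3/2 - 3/2 = 0)
V = -⅔ (V = -(-2 - 1*(-4))/3 = -(-2 + 4)/3 = -⅓*2 = -⅔ ≈ -0.66667)
(V*l(-2, -5))*F = -⅔*0*0 = 0*0 = 0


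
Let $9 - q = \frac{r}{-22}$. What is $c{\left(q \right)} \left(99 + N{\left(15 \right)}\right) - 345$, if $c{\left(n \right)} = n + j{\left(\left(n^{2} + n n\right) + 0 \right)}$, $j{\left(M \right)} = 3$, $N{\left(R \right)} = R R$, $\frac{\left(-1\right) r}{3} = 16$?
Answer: $\frac{31197}{11} \approx 2836.1$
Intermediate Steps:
$r = -48$ ($r = \left(-3\right) 16 = -48$)
$N{\left(R \right)} = R^{2}$
$q = \frac{75}{11}$ ($q = 9 - - \frac{48}{-22} = 9 - \left(-48\right) \left(- \frac{1}{22}\right) = 9 - \frac{24}{11} = \frac{75}{11} \approx 6.8182$)
$c{\left(n \right)} = 3 + n$ ($c{\left(n \right)} = n + 3 = 3 + n$)
$c{\left(q \right)} \left(99 + N{\left(15 \right)}\right) - 345 = \left(3 + \frac{75}{11}\right) \left(99 + 15^{2}\right) - 345 = \frac{108 \left(99 + 225\right)}{11} - 345 = \frac{108}{11} \cdot 324 - 345 = \frac{34992}{11} - 345 = \frac{31197}{11}$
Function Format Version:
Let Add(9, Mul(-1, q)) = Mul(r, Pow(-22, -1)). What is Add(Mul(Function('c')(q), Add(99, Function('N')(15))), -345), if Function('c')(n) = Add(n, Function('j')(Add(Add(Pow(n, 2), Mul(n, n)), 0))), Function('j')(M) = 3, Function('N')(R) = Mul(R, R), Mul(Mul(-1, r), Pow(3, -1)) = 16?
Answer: Rational(31197, 11) ≈ 2836.1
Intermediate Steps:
r = -48 (r = Mul(-3, 16) = -48)
Function('N')(R) = Pow(R, 2)
q = Rational(75, 11) (q = Add(9, Mul(-1, Mul(-48, Pow(-22, -1)))) = Add(9, Mul(-1, Mul(-48, Rational(-1, 22)))) = Add(9, Mul(-1, Rational(24, 11))) = Add(9, Rational(-24, 11)) = Rational(75, 11) ≈ 6.8182)
Function('c')(n) = Add(3, n) (Function('c')(n) = Add(n, 3) = Add(3, n))
Add(Mul(Function('c')(q), Add(99, Function('N')(15))), -345) = Add(Mul(Add(3, Rational(75, 11)), Add(99, Pow(15, 2))), -345) = Add(Mul(Rational(108, 11), Add(99, 225)), -345) = Add(Mul(Rational(108, 11), 324), -345) = Add(Rational(34992, 11), -345) = Rational(31197, 11)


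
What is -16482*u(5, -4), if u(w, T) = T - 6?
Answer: 164820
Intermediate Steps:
u(w, T) = -6 + T
-16482*u(5, -4) = -16482*(-6 - 4) = -16482*(-10) = 164820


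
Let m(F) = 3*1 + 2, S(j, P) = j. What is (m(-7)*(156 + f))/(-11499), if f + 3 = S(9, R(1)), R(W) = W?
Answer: -270/3833 ≈ -0.070441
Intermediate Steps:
f = 6 (f = -3 + 9 = 6)
m(F) = 5 (m(F) = 3 + 2 = 5)
(m(-7)*(156 + f))/(-11499) = (5*(156 + 6))/(-11499) = (5*162)*(-1/11499) = 810*(-1/11499) = -270/3833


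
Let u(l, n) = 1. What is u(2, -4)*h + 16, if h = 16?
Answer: 32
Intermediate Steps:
u(2, -4)*h + 16 = 1*16 + 16 = 16 + 16 = 32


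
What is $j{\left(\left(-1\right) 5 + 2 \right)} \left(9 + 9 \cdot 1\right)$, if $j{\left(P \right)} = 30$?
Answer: $540$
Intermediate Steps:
$j{\left(\left(-1\right) 5 + 2 \right)} \left(9 + 9 \cdot 1\right) = 30 \left(9 + 9 \cdot 1\right) = 30 \left(9 + 9\right) = 30 \cdot 18 = 540$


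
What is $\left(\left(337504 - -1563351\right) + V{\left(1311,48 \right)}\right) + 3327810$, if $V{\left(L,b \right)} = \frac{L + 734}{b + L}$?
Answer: $\frac{7105757780}{1359} \approx 5.2287 \cdot 10^{6}$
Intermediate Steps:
$V{\left(L,b \right)} = \frac{734 + L}{L + b}$
$\left(\left(337504 - -1563351\right) + V{\left(1311,48 \right)}\right) + 3327810 = \left(\left(337504 - -1563351\right) + \frac{734 + 1311}{1311 + 48}\right) + 3327810 = \left(\left(337504 + 1563351\right) + \frac{1}{1359} \cdot 2045\right) + 3327810 = \left(1900855 + \frac{1}{1359} \cdot 2045\right) + 3327810 = \left(1900855 + \frac{2045}{1359}\right) + 3327810 = \frac{2583263990}{1359} + 3327810 = \frac{7105757780}{1359}$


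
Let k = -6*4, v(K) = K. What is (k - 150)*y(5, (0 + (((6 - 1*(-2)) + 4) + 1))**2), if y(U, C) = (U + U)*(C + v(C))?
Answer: -588120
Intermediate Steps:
k = -24
y(U, C) = 4*C*U (y(U, C) = (U + U)*(C + C) = (2*U)*(2*C) = 4*C*U)
(k - 150)*y(5, (0 + (((6 - 1*(-2)) + 4) + 1))**2) = (-24 - 150)*(4*(0 + (((6 - 1*(-2)) + 4) + 1))**2*5) = -696*(0 + (((6 + 2) + 4) + 1))**2*5 = -696*(0 + ((8 + 4) + 1))**2*5 = -696*(0 + (12 + 1))**2*5 = -696*(0 + 13)**2*5 = -696*13**2*5 = -696*169*5 = -174*3380 = -588120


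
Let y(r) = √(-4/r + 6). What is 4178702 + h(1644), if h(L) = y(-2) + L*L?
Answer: 6881438 + 2*√2 ≈ 6.8814e+6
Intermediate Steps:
y(r) = √(6 - 4/r)
h(L) = L² + 2*√2 (h(L) = √(6 - 4/(-2)) + L*L = √(6 - 4*(-½)) + L² = √(6 + 2) + L² = √8 + L² = 2*√2 + L² = L² + 2*√2)
4178702 + h(1644) = 4178702 + (1644² + 2*√2) = 4178702 + (2702736 + 2*√2) = 6881438 + 2*√2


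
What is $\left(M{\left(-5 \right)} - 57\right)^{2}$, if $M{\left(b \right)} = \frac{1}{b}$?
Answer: $\frac{81796}{25} \approx 3271.8$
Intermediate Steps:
$\left(M{\left(-5 \right)} - 57\right)^{2} = \left(\frac{1}{-5} - 57\right)^{2} = \left(- \frac{1}{5} - 57\right)^{2} = \left(- \frac{286}{5}\right)^{2} = \frac{81796}{25}$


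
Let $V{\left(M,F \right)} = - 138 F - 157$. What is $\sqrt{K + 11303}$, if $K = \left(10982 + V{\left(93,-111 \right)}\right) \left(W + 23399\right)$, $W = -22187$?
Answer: $\sqrt{31696619} \approx 5630.0$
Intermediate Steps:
$V{\left(M,F \right)} = -157 - 138 F$
$K = 31685316$ ($K = \left(10982 - -15161\right) \left(-22187 + 23399\right) = \left(10982 + \left(-157 + 15318\right)\right) 1212 = \left(10982 + 15161\right) 1212 = 26143 \cdot 1212 = 31685316$)
$\sqrt{K + 11303} = \sqrt{31685316 + 11303} = \sqrt{31696619}$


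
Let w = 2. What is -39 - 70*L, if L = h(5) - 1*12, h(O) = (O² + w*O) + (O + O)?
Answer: -2349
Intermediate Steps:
h(O) = O² + 4*O (h(O) = (O² + 2*O) + (O + O) = (O² + 2*O) + 2*O = O² + 4*O)
L = 33 (L = 5*(4 + 5) - 1*12 = 5*9 - 12 = 45 - 12 = 33)
-39 - 70*L = -39 - 70*33 = -39 - 2310 = -2349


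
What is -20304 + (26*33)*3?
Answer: -17730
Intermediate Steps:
-20304 + (26*33)*3 = -20304 + 858*3 = -20304 + 2574 = -17730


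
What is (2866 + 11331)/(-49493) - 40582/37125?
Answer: -2535588551/1837427625 ≈ -1.3800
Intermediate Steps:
(2866 + 11331)/(-49493) - 40582/37125 = 14197*(-1/49493) - 40582*1/37125 = -14197/49493 - 40582/37125 = -2535588551/1837427625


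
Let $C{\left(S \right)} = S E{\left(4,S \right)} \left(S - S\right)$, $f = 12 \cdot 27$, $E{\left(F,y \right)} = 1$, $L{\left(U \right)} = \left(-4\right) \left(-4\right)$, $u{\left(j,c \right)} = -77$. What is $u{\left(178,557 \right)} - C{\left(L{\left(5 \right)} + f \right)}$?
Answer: $-77$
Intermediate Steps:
$L{\left(U \right)} = 16$
$f = 324$
$C{\left(S \right)} = 0$ ($C{\left(S \right)} = S 1 \left(S - S\right) = S 0 = 0$)
$u{\left(178,557 \right)} - C{\left(L{\left(5 \right)} + f \right)} = -77 - 0 = -77 + 0 = -77$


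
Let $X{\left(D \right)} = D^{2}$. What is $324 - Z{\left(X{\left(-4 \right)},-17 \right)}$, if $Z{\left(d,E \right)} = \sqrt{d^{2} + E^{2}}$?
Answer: $324 - \sqrt{545} \approx 300.65$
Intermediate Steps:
$Z{\left(d,E \right)} = \sqrt{E^{2} + d^{2}}$
$324 - Z{\left(X{\left(-4 \right)},-17 \right)} = 324 - \sqrt{\left(-17\right)^{2} + \left(\left(-4\right)^{2}\right)^{2}} = 324 - \sqrt{289 + 16^{2}} = 324 - \sqrt{289 + 256} = 324 - \sqrt{545}$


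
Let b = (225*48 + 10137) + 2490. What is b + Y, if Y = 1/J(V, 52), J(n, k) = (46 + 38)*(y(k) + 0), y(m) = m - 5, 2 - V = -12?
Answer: 92489797/3948 ≈ 23427.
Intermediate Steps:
V = 14 (V = 2 - 1*(-12) = 2 + 12 = 14)
y(m) = -5 + m
J(n, k) = -420 + 84*k (J(n, k) = (46 + 38)*((-5 + k) + 0) = 84*(-5 + k) = -420 + 84*k)
b = 23427 (b = (10800 + 10137) + 2490 = 20937 + 2490 = 23427)
Y = 1/3948 (Y = 1/(-420 + 84*52) = 1/(-420 + 4368) = 1/3948 ≈ 0.00025329)
b + Y = 23427 + 1/3948 = 92489797/3948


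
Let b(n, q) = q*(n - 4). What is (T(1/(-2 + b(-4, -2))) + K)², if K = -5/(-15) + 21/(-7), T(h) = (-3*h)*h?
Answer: 2486929/345744 ≈ 7.1930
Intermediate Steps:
b(n, q) = q*(-4 + n)
T(h) = -3*h²
K = -8/3 (K = -5*(-1/15) + 21*(-⅐) = ⅓ - 3 = -8/3 ≈ -2.6667)
(T(1/(-2 + b(-4, -2))) + K)² = (-3/(-2 - 2*(-4 - 4))² - 8/3)² = (-3/(-2 - 2*(-8))² - 8/3)² = (-3/(-2 + 16)² - 8/3)² = (-3*(1/14)² - 8/3)² = (-3*1/196 - 8/3)² = (-3/196 - 8/3)² = (-1577/588)² = 2486929/345744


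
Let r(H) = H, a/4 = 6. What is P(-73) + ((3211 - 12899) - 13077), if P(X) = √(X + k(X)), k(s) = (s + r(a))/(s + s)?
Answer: -22765 + 103*I*√146/146 ≈ -22765.0 + 8.5243*I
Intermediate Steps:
a = 24 (a = 4*6 = 24)
k(s) = (24 + s)/(2*s) (k(s) = (s + 24)/(s + s) = (24 + s)/((2*s)) = (24 + s)*(1/(2*s)) = (24 + s)/(2*s))
P(X) = √(X + (24 + X)/(2*X))
P(-73) + ((3211 - 12899) - 13077) = √(2 + 4*(-73) + 48/(-73))/2 + ((3211 - 12899) - 13077) = √(2 - 292 + 48*(-1/73))/2 + (-9688 - 13077) = √(2 - 292 - 48/73)/2 - 22765 = √(-21218/73)/2 - 22765 = (103*I*√146/73)/2 - 22765 = 103*I*√146/146 - 22765 = -22765 + 103*I*√146/146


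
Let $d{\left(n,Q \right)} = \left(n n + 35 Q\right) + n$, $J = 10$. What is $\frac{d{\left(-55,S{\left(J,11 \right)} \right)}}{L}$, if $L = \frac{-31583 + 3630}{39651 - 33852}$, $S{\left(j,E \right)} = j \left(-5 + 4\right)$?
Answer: $- \frac{15193380}{27953} \approx -543.53$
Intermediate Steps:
$S{\left(j,E \right)} = - j$ ($S{\left(j,E \right)} = j \left(-1\right) = - j$)
$L = - \frac{27953}{5799} \approx -4.8203$
$d{\left(n,Q \right)} = n + n^{2} + 35 Q$ ($d{\left(n,Q \right)} = \left(n^{2} + 35 Q\right) + n = n + n^{2} + 35 Q$)
$\frac{d{\left(-55,S{\left(J,11 \right)} \right)}}{L} = \frac{-55 + \left(-55\right)^{2} + 35 \left(\left(-1\right) 10\right)}{- \frac{27953}{5799}} = \left(-55 + 3025 + 35 \left(-10\right)\right) \left(- \frac{5799}{27953}\right) = \left(-55 + 3025 - 350\right) \left(- \frac{5799}{27953}\right) = 2620 \left(- \frac{5799}{27953}\right) = - \frac{15193380}{27953}$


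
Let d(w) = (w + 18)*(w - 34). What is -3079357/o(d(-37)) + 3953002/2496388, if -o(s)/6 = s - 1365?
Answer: -1921722593581/59913312 ≈ -32075.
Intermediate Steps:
d(w) = (-34 + w)*(18 + w) (d(w) = (18 + w)*(-34 + w) = (-34 + w)*(18 + w))
o(s) = 8190 - 6*s (o(s) = -6*(s - 1365) = -6*(-1365 + s) = 8190 - 6*s)
-3079357/o(d(-37)) + 3953002/2496388 = -3079357/(8190 - 6*(-612 + (-37)² - 16*(-37))) + 3953002/2496388 = -3079357/(8190 - 6*(-612 + 1369 + 592)) + 3953002*(1/2496388) = -3079357/(8190 - 6*1349) + 1976501/1248194 = -3079357/(8190 - 8094) + 1976501/1248194 = -3079357/96 + 1976501/1248194 = -1921722593581/59913312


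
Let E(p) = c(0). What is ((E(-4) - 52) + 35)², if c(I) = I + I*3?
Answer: 289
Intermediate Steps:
c(I) = 4*I (c(I) = I + 3*I = 4*I)
E(p) = 0 (E(p) = 4*0 = 0)
((E(-4) - 52) + 35)² = ((0 - 52) + 35)² = (-52 + 35)² = (-17)² = 289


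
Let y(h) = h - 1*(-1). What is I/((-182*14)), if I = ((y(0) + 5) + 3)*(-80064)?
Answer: 180144/637 ≈ 282.80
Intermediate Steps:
y(h) = 1 + h (y(h) = h + 1 = 1 + h)
I = -720576 (I = (((1 + 0) + 5) + 3)*(-80064) = ((1 + 5) + 3)*(-80064) = (6 + 3)*(-80064) = 9*(-80064) = -720576)
I/((-182*14)) = -720576/((-182*14)) = -720576/(-2548) = -720576*(-1/2548) = 180144/637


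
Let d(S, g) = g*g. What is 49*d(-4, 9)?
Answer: 3969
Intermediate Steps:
d(S, g) = g²
49*d(-4, 9) = 49*9² = 49*81 = 3969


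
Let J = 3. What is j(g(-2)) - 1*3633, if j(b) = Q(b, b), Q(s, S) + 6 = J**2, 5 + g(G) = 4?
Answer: -3630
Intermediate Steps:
g(G) = -1 (g(G) = -5 + 4 = -1)
Q(s, S) = 3 (Q(s, S) = -6 + 3**2 = -6 + 9 = 3)
j(b) = 3
j(g(-2)) - 1*3633 = 3 - 1*3633 = 3 - 3633 = -3630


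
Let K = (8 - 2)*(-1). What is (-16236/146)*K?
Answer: 48708/73 ≈ 667.23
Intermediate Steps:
K = -6 (K = 6*(-1) = -6)
(-16236/146)*K = -16236/146*(-6) = -164*99/146*(-6) = -8118/73*(-6) = 48708/73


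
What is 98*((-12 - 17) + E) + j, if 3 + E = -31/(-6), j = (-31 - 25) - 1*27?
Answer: -8138/3 ≈ -2712.7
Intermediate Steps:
j = -83 (j = -56 - 27 = -83)
E = 13/6 (E = -3 - 31/(-6) = -3 - 31*(-⅙) = -3 + 31/6 = 13/6 ≈ 2.1667)
98*((-12 - 17) + E) + j = 98*((-12 - 17) + 13/6) - 83 = 98*(-29 + 13/6) - 83 = 98*(-161/6) - 83 = -7889/3 - 83 = -8138/3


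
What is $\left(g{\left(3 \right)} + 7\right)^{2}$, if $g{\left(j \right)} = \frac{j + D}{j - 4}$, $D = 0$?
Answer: $16$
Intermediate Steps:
$g{\left(j \right)} = \frac{j}{-4 + j}$ ($g{\left(j \right)} = \frac{j + 0}{j - 4} = \frac{j}{-4 + j}$)
$\left(g{\left(3 \right)} + 7\right)^{2} = \left(\frac{3}{-4 + 3} + 7\right)^{2} = \left(\frac{3}{-1} + 7\right)^{2} = \left(3 \left(-1\right) + 7\right)^{2} = \left(-3 + 7\right)^{2} = 4^{2} = 16$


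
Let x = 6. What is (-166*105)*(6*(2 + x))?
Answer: -836640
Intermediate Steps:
(-166*105)*(6*(2 + x)) = (-166*105)*(6*(2 + 6)) = -104580*8 = -17430*48 = -836640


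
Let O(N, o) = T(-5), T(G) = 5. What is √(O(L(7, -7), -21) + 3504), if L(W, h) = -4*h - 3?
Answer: 11*√29 ≈ 59.237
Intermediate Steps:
L(W, h) = -3 - 4*h
O(N, o) = 5
√(O(L(7, -7), -21) + 3504) = √(5 + 3504) = √3509 = 11*√29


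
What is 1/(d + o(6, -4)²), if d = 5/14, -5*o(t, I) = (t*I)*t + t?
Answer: 350/266741 ≈ 0.0013121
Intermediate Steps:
o(t, I) = -t/5 - I*t²/5 (o(t, I) = -((t*I)*t + t)/5 = -((I*t)*t + t)/5 = -(I*t² + t)/5 = -(t + I*t²)/5 = -t/5 - I*t²/5)
d = 5/14 (d = 5*(1/14) = 5/14 ≈ 0.35714)
1/(d + o(6, -4)²) = 1/(5/14 + (-⅕*6*(1 - 4*6))²) = 1/(5/14 + (-⅕*6*(1 - 24))²) = 1/(5/14 + (-⅕*6*(-23))²) = 1/(5/14 + (138/5)²) = 1/(5/14 + 19044/25) = 1/(266741/350) = 350/266741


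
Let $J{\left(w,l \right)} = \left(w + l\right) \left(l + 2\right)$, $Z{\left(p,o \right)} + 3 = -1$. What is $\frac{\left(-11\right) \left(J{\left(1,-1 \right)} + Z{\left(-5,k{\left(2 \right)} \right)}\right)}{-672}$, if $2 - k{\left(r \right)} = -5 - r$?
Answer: $- \frac{11}{168} \approx -0.065476$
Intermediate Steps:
$k{\left(r \right)} = 7 + r$ ($k{\left(r \right)} = 2 - \left(-5 - r\right) = 2 + \left(5 + r\right) = 7 + r$)
$Z{\left(p,o \right)} = -4$ ($Z{\left(p,o \right)} = -3 - 1 = -4$)
$J{\left(w,l \right)} = \left(2 + l\right) \left(l + w\right)$ ($J{\left(w,l \right)} = \left(l + w\right) \left(2 + l\right) = \left(2 + l\right) \left(l + w\right)$)
$\frac{\left(-11\right) \left(J{\left(1,-1 \right)} + Z{\left(-5,k{\left(2 \right)} \right)}\right)}{-672} = \frac{\left(-11\right) \left(\left(\left(-1\right)^{2} + 2 \left(-1\right) + 2 \cdot 1 - 1\right) - 4\right)}{-672} = - 11 \left(\left(1 - 2 + 2 - 1\right) - 4\right) \left(- \frac{1}{672}\right) = - 11 \left(0 - 4\right) \left(- \frac{1}{672}\right) = \left(-11\right) \left(-4\right) \left(- \frac{1}{672}\right) = 44 \left(- \frac{1}{672}\right) = - \frac{11}{168}$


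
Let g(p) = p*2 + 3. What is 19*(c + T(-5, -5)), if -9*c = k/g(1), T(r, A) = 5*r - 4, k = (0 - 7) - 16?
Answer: -24358/45 ≈ -541.29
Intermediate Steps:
k = -23 (k = -7 - 16 = -23)
g(p) = 3 + 2*p (g(p) = 2*p + 3 = 3 + 2*p)
T(r, A) = -4 + 5*r
c = 23/45 (c = -(-23)/(9*(3 + 2*1)) = -(-23)/(9*(3 + 2)) = -(-23)/(9*5) = -⅑*(-23/5) = 23/45 ≈ 0.51111)
19*(c + T(-5, -5)) = 19*(23/45 + (-4 + 5*(-5))) = 19*(23/45 + (-4 - 25)) = 19*(23/45 - 29) = 19*(-1282/45) = -24358/45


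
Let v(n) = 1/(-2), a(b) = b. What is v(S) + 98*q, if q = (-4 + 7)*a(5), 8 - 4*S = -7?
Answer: 2939/2 ≈ 1469.5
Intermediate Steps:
S = 15/4 (S = 2 - 1/4*(-7) = 2 + 7/4 = 15/4 ≈ 3.7500)
q = 15 (q = (-4 + 7)*5 = 3*5 = 15)
v(n) = -1/2
v(S) + 98*q = -1/2 + 98*15 = -1/2 + 1470 = 2939/2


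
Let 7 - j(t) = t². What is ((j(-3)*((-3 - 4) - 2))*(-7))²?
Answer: 15876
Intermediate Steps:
j(t) = 7 - t²
((j(-3)*((-3 - 4) - 2))*(-7))² = (((7 - 1*(-3)²)*((-3 - 4) - 2))*(-7))² = (((7 - 1*9)*(-7 - 2))*(-7))² = (((7 - 9)*(-9))*(-7))² = (-2*(-9)*(-7))² = (18*(-7))² = (-126)² = 15876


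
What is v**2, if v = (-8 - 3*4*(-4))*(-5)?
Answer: 40000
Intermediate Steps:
v = -200 (v = (-8 - 12*(-4))*(-5) = (-8 + 48)*(-5) = 40*(-5) = -200)
v**2 = (-200)**2 = 40000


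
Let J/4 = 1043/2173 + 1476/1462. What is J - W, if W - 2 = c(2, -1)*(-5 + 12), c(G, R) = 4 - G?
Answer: -15950980/1588463 ≈ -10.042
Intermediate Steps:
J = 9464428/1588463 (J = 4*(1043/2173 + 1476/1462) = 4*(1043*(1/2173) + 1476*(1/1462)) = 4*(1043/2173 + 738/731) = 4*(2366107/1588463) = 9464428/1588463 ≈ 5.9582)
W = 16 (W = 2 + (4 - 1*2)*(-5 + 12) = 2 + (4 - 2)*7 = 2 + 2*7 = 2 + 14 = 16)
J - W = 9464428/1588463 - 1*16 = 9464428/1588463 - 16 = -15950980/1588463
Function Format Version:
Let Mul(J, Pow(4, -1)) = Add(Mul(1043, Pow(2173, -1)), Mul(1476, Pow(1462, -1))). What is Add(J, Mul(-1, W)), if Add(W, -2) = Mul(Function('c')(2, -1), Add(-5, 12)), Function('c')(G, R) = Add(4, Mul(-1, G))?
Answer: Rational(-15950980, 1588463) ≈ -10.042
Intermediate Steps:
J = Rational(9464428, 1588463) (J = Mul(4, Add(Mul(1043, Pow(2173, -1)), Mul(1476, Pow(1462, -1)))) = Mul(4, Add(Mul(1043, Rational(1, 2173)), Mul(1476, Rational(1, 1462)))) = Mul(4, Add(Rational(1043, 2173), Rational(738, 731))) = Mul(4, Rational(2366107, 1588463)) = Rational(9464428, 1588463) ≈ 5.9582)
W = 16 (W = Add(2, Mul(Add(4, Mul(-1, 2)), Add(-5, 12))) = Add(2, Mul(Add(4, -2), 7)) = Add(2, Mul(2, 7)) = Add(2, 14) = 16)
Add(J, Mul(-1, W)) = Add(Rational(9464428, 1588463), Mul(-1, 16)) = Add(Rational(9464428, 1588463), -16) = Rational(-15950980, 1588463)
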